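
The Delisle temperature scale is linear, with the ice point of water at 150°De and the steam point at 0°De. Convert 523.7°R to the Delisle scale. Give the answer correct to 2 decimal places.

First in Celsius: (523.7 - 491.67) × 5/9 = 17.7944°C.
Linearly onto the Delisle scale: 150 + (17.7944 / 100) × (0 - 150) = 123.31°De.

123.31°De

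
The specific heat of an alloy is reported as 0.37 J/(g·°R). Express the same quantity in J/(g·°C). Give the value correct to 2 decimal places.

0.67 J/(g·°C)

Since only a temperature interval is involved, the additive offset between the scales drops out.
A change of 1°C is a change of 1.8°R, so per °C the value is 0.37 × 1.8 = 0.67.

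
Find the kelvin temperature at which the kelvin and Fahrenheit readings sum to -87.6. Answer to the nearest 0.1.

Let K be the kelvin reading. The Fahrenheit reading is F = 1.8·K - 459.67.
Require K + F = -87.6: (2.8)·K - 459.67 = -87.6.
K = (-87.6 + 459.67) / (2.8) = 132.9.

132.9 K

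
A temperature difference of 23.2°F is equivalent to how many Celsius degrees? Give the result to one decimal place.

12.9°C

For a temperature interval the offset drops out; only the factor 5/9 applies.
23.2 × 5/9 = 12.9.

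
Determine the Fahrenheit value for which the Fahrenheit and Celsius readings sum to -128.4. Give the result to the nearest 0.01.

Let F be the Fahrenheit reading. The Celsius reading is C = 5/9·F - 17.7778.
Require F + C = -128.4: (14/9)·F - 17.7778 = -128.4.
F = (-128.4 + 17.7778) / (14/9) = -71.11.

-71.11°F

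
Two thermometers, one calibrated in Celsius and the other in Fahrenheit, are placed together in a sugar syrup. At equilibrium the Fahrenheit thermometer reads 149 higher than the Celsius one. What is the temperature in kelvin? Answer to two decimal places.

419.40 K

Let x be the Celsius reading; then the Fahrenheit reading is 1.8·x + 32.
(1.8·x + 32) - x = 149  ⇒  (0.8)·x = 117  ⇒  x = 146.2500°C.
In kelvin: 146.2500 + 273.15 = 419.40 K.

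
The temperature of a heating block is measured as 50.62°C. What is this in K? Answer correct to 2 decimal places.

323.77 K

In kelvin: 50.6200 + 273.15 = 323.77 K.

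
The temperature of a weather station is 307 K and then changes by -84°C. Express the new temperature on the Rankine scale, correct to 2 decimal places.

401.40°R

Initial temperature in Celsius: 307 - 273.15 = 33.8500°C.
Final Celsius temperature: 33.8500 - 84.0000 = -50.1500°C.
In Rankine: -50.1500 × 1.8 + 491.67 = 401.40°R.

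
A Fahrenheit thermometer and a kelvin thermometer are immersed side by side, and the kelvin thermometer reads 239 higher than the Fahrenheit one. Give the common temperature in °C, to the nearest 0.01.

Let x be the Fahrenheit reading; then the kelvin reading is 5/9·x + 255.372.
(5/9·x + 255.372) - x = 239  ⇒  (-4/9)·x = -16.3722  ⇒  x = 36.8375°F.
In Celsius: (36.8375 - 32) × 5/9 = 2.69°C.

2.69°C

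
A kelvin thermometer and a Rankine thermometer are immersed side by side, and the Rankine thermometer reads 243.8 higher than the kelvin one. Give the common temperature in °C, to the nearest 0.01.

31.60°C

Let x be the kelvin reading; then the Rankine reading is 1.8·x.
(1.8·x) - x = 243.8  ⇒  (0.8)·x = 243.8  ⇒  x = 304.7500 K.
In Celsius: 304.75 - 273.15 = 31.60°C.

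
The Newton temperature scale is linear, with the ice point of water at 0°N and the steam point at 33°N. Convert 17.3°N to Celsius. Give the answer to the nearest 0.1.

Linear interpolation between the fixed points: C = (17.3 - 0) × 100 / (33 - 0) = 52.4242°C.

52.4°C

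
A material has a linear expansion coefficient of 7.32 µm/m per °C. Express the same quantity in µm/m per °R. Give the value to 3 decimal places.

4.067 µm/m per °R

The quantity depends on a temperature interval, so only the ratio of degree sizes applies; the offset between the scales is irrelevant.
A change of 1°R is a change of 5/9°C, so per °R the value is 7.32 × 5/9 = 4.067.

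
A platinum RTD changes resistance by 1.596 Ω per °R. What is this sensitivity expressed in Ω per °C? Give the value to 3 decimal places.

2.873 Ω per °C

The quantity depends on a temperature interval, so only the ratio of degree sizes applies; the offset between the scales is irrelevant.
A change of 1°C is a change of 1.8°R, so per °C the value is 1.596 × 1.8 = 2.873.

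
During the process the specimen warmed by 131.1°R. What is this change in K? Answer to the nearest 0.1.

72.8 K

For a temperature interval the offset drops out; only the factor 5/9 applies.
131.1 × 5/9 = 72.8.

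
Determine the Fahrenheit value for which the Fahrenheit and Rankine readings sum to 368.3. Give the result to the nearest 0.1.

-45.7°F

Let F be the Fahrenheit reading. The Rankine reading is R = 1·F + 459.67.
Require F + R = 368.3: (2)·F + 459.67 = 368.3.
F = (368.3 - 459.67) / (2) = -45.7.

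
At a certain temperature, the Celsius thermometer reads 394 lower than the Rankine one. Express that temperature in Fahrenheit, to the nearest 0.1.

-187.8°F

Let x be the Rankine reading; then the Celsius reading is 5/9·x - 273.15.
(5/9·x - 273.15) - x = -394  ⇒  (-4/9)·x = -120.85  ⇒  x = 271.9125°R.
In Celsius: (271.9125 - 491.67) × 5/9 = -122.0875°C.
In Fahrenheit: -122.0875 × 1.8 + 32 = -187.8°F.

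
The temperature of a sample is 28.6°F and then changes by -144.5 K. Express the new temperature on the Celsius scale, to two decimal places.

-146.39°C

Initial temperature in Celsius: (28.6 - 32) × 5/9 = -1.8889°C.
The 144.5 K change is an interval; Kelvin and Celsius degrees are the same size, so ΔC = -144.5°C.
Final Celsius temperature: -1.8889 - 144.5000 = -146.3889°C.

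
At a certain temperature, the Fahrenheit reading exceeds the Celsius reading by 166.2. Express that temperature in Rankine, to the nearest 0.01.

Let x be the Fahrenheit reading; then the Celsius reading is 5/9·x - 17.7778.
(5/9·x - 17.7778) - x = -166.2  ⇒  (-4/9)·x = -148.422  ⇒  x = 333.9500°F.
In Celsius: (333.95 - 32) × 5/9 = 167.7500°C.
In Rankine: 167.7500 × 1.8 + 491.67 = 793.62°R.

793.62°R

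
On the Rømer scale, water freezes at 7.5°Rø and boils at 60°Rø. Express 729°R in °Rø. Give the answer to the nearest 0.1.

76.7°Rø

First in Celsius: (729 - 491.67) × 5/9 = 131.8500°C.
Linearly onto the Rømer scale: 7.5 + (131.8500 / 100) × (60 - 7.5) = 76.7°Rø.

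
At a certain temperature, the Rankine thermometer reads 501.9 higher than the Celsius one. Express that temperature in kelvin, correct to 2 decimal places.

Let x be the Celsius reading; then the Rankine reading is 1.8·x + 491.67.
(1.8·x + 491.67) - x = 501.9  ⇒  (0.8)·x = 10.23  ⇒  x = 12.7875°C.
In kelvin: 12.7875 + 273.15 = 285.94 K.

285.94 K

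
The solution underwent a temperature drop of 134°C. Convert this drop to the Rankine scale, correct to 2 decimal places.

For a temperature interval the offset drops out; only the factor 1.8 applies.
134 × 1.8 = 241.20.

241.20°R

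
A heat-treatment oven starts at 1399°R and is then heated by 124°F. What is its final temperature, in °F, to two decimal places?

1063.33°F

Initial temperature in Celsius: (1399 - 491.67) × 5/9 = 504.0722°C.
The 124°F change is an interval, so only the factor 5/9 applies: +124 × 5/9 = +68.8889°C.
Final Celsius temperature: 504.0722 + 68.8889 = 572.9611°C.
In Fahrenheit: 572.9611 × 1.8 + 32 = 1063.33°F.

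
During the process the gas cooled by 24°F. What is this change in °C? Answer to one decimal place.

An interval of 1°F corresponds to 5/9°C.
24 × 5/9 = 13.3.

13.3°C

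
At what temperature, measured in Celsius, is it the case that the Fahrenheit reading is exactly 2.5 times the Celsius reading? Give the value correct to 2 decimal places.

45.71°C

Let C be the Celsius reading. The Fahrenheit reading is F = 1.8·C + 32.
Require F = 2.5·C: 1.8·C + 32 = 2.5·C.
(-0.7)·C = -32  ⇒  C = 45.71.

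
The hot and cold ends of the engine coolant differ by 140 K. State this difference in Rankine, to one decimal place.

For a temperature interval the offset drops out; only the factor 1.8 applies.
140 × 1.8 = 252.0.

252.0°R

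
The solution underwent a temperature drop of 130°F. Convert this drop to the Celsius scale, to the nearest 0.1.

Only the scale ratio 5/9 matters for a change in temperature.
130 × 5/9 = 72.2.

72.2°C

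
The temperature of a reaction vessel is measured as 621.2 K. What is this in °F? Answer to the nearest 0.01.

In Celsius: 621.2 - 273.15 = 348.0500°C.
In Fahrenheit: 348.0500 × 1.8 + 32 = 658.49°F.

658.49°F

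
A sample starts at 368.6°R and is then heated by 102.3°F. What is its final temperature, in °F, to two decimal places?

Initial temperature in Celsius: (368.6 - 491.67) × 5/9 = -68.3722°C.
The 102.3°F change is an interval, so only the factor 5/9 applies: +102.3 × 5/9 = +56.8333°C.
Final Celsius temperature: -68.3722 + 56.8333 = -11.5389°C.
In Fahrenheit: -11.5389 × 1.8 + 32 = 11.23°F.

11.23°F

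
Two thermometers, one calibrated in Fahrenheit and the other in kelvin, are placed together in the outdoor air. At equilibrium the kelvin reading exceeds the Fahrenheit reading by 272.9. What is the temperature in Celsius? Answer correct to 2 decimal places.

-39.69°C

Let x be the Fahrenheit reading; then the kelvin reading is 5/9·x + 255.372.
(5/9·x + 255.372) - x = 272.9  ⇒  (-4/9)·x = 17.5278  ⇒  x = -39.4375°F.
In Celsius: (-39.4375 - 32) × 5/9 = -39.69°C.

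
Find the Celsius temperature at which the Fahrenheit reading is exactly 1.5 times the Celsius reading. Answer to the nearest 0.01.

Let C be the Celsius reading. The Fahrenheit reading is F = 1.8·C + 32.
Require F = 1.5·C: 1.8·C + 32 = 1.5·C.
(0.3)·C = -32  ⇒  C = -106.67.

-106.67°C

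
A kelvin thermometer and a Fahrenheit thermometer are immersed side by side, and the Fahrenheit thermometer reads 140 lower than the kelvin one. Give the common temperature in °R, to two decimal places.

Let x be the kelvin reading; then the Fahrenheit reading is 1.8·x - 459.67.
(1.8·x - 459.67) - x = -140  ⇒  (0.8)·x = 319.67  ⇒  x = 399.5875 K.
In Celsius: 399.5875 - 273.15 = 126.4375°C.
In Rankine: 126.4375 × 1.8 + 491.67 = 719.26°R.

719.26°R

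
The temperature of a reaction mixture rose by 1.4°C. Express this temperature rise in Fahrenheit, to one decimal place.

Only the scale ratio 1.8 matters for a change in temperature.
1.4 × 1.8 = 2.5.

2.5°F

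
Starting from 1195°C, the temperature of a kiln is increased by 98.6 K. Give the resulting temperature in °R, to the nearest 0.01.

The 98.6 K change is an interval; Kelvin and Celsius degrees are the same size, so ΔC = +98.6°C.
Final Celsius temperature: 1195.0000 + 98.6000 = 1293.6000°C.
In Rankine: 1293.6000 × 1.8 + 491.67 = 2820.15°R.

2820.15°R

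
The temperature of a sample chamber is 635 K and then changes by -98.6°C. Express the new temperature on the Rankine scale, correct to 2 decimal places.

Initial temperature in Celsius: 635 - 273.15 = 361.8500°C.
Final Celsius temperature: 361.8500 - 98.6000 = 263.2500°C.
In Rankine: 263.2500 × 1.8 + 491.67 = 965.52°R.

965.52°R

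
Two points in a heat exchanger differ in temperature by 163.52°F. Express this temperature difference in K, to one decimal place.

90.8 K

Only the scale ratio 5/9 matters for a change in temperature.
163.52 × 5/9 = 90.8.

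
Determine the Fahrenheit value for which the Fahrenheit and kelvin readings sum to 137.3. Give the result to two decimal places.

Let F be the Fahrenheit reading. The kelvin reading is K = 5/9·F + 255.372.
Require F + K = 137.3: (14/9)·F + 255.372 = 137.3.
F = (137.3 - 255.372) / (14/9) = -75.90.

-75.90°F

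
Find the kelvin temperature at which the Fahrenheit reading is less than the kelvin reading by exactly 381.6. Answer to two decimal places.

Let K be the kelvin reading. The Fahrenheit reading is F = 1.8·K - 459.67.
Require F - K = -381.6: (0.8)·K - 459.67 = -381.6.
K = (-381.6 + 459.67) / (0.8) = 97.59.

97.59 K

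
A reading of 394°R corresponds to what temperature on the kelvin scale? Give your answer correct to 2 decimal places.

In Celsius: (394 - 491.67) × 5/9 = -54.2611°C.
In kelvin: -54.2611 + 273.15 = 218.89 K.

218.89 K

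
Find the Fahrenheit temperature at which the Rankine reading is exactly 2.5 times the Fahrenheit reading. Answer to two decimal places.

Let F be the Fahrenheit reading. The Rankine reading is R = 1·F + 459.67.
Require R = 2.5·F: 1·F + 459.67 = 2.5·F.
(-1.5)·F = -459.67  ⇒  F = 306.45.

306.45°F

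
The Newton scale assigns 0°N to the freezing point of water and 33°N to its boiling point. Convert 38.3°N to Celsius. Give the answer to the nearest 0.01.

Linear interpolation between the fixed points: C = (38.3 - 0) × 100 / (33 - 0) = 116.0606°C.

116.06°C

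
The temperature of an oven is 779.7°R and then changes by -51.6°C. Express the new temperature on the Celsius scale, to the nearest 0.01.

108.42°C

Initial temperature in Celsius: (779.7 - 491.67) × 5/9 = 160.0167°C.
Final Celsius temperature: 160.0167 - 51.6000 = 108.4167°C.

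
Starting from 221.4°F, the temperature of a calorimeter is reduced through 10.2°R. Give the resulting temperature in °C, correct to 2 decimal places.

Initial temperature in Celsius: (221.4 - 32) × 5/9 = 105.2222°C.
The 10.2°R change is an interval, so only the factor 5/9 applies: -10.2 × 5/9 = -5.6667°C.
Final Celsius temperature: 105.2222 - 5.6667 = 99.5556°C.

99.56°C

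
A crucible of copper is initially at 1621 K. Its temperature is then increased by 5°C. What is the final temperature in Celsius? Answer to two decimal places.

1352.85°C

Initial temperature in Celsius: 1621 - 273.15 = 1347.8500°C.
Final Celsius temperature: 1347.8500 + 5.0000 = 1352.8500°C.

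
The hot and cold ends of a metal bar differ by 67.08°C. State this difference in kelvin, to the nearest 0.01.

Celsius and kelvin degrees are the same size, so the interval is unchanged: 67.08.

67.08 K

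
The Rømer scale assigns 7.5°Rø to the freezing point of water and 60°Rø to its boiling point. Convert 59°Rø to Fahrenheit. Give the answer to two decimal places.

Linear interpolation between the fixed points: C = (59 - 7.5) × 100 / (60 - 7.5) = 98.0952°C.
Then 98.0952 × 1.8 + 32 = 208.57°F.

208.57°F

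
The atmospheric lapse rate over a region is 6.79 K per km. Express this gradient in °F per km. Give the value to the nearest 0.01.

12.22 °F/km

Since only a temperature interval is involved, the additive offset between the scales drops out.
A change of 1 K is a change of 1.8°F, so 6.79 × 1.8 = 12.22.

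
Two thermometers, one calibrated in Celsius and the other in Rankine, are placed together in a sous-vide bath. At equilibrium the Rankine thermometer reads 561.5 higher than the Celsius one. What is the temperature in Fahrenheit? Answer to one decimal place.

189.1°F

Let x be the Celsius reading; then the Rankine reading is 1.8·x + 491.67.
(1.8·x + 491.67) - x = 561.5  ⇒  (0.8)·x = 69.83  ⇒  x = 87.2875°C.
In Fahrenheit: 87.2875 × 1.8 + 32 = 189.1°F.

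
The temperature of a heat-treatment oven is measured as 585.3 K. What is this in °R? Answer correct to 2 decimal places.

In Celsius: 585.3 - 273.15 = 312.1500°C.
In Rankine: 312.1500 × 1.8 + 491.67 = 1053.54°R.

1053.54°R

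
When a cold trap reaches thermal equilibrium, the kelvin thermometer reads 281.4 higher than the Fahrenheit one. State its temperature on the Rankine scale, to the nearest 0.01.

Let x be the Fahrenheit reading; then the kelvin reading is 5/9·x + 255.372.
(5/9·x + 255.372) - x = 281.4  ⇒  (-4/9)·x = 26.0278  ⇒  x = -58.5625°F.
In Celsius: (-58.5625 - 32) × 5/9 = -50.3125°C.
In Rankine: -50.3125 × 1.8 + 491.67 = 401.11°R.

401.11°R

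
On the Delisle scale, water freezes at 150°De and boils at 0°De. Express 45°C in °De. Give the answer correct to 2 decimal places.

Linearly onto the Delisle scale: 150 + (45.0000 / 100) × (0 - 150) = 82.50°De.

82.50°De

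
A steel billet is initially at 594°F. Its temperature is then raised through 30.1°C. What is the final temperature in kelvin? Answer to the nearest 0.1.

Initial temperature in Celsius: (594 - 32) × 5/9 = 312.2222°C.
Final Celsius temperature: 312.2222 + 30.1000 = 342.3222°C.
In kelvin: 342.3222 + 273.15 = 615.5 K.

615.5 K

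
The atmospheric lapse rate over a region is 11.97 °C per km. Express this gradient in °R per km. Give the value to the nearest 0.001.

21.546 °R/km

Since only a temperature interval is involved, the additive offset between the scales drops out.
A change of 1°C is a change of 1.8°R, so 11.97 × 1.8 = 21.546.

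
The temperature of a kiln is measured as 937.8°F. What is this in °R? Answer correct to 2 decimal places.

1397.47°R

In Celsius: (937.8 - 32) × 5/9 = 503.2222°C.
In Rankine: 503.2222 × 1.8 + 491.67 = 1397.47°R.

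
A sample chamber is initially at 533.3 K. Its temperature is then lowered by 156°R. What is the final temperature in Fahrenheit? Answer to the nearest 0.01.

344.27°F

Initial temperature in Celsius: 533.3 - 273.15 = 260.1500°C.
The 156°R change is an interval, so only the factor 5/9 applies: -156 × 5/9 = -86.6667°C.
Final Celsius temperature: 260.1500 - 86.6667 = 173.4833°C.
In Fahrenheit: 173.4833 × 1.8 + 32 = 344.27°F.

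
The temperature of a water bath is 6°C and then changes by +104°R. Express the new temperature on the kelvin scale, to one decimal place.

336.9 K

The 104°R change is an interval, so only the factor 5/9 applies: +104 × 5/9 = +57.7778°C.
Final Celsius temperature: 6.0000 + 57.7778 = 63.7778°C.
In kelvin: 63.7778 + 273.15 = 336.9 K.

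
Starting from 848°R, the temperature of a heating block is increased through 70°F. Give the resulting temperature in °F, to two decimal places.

458.33°F

Initial temperature in Celsius: (848 - 491.67) × 5/9 = 197.9611°C.
The 70°F change is an interval, so only the factor 5/9 applies: +70 × 5/9 = +38.8889°C.
Final Celsius temperature: 197.9611 + 38.8889 = 236.8500°C.
In Fahrenheit: 236.8500 × 1.8 + 32 = 458.33°F.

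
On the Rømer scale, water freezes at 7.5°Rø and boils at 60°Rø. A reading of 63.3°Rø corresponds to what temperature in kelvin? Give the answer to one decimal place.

Linear interpolation between the fixed points: C = (63.3 - 7.5) × 100 / (60 - 7.5) = 106.2857°C.
Then 106.2857 + 273.15 = 379.4 K.

379.4 K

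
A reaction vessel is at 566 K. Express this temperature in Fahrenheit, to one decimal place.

In Celsius: 566 - 273.15 = 292.8500°C.
In Fahrenheit: 292.8500 × 1.8 + 32 = 559.1°F.

559.1°F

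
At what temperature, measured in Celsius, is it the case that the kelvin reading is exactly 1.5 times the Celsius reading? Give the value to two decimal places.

Let C be the Celsius reading. The kelvin reading is K = 1·C + 273.15.
Require K = 1.5·C: 1·C + 273.15 = 1.5·C.
(-0.5)·C = -273.15  ⇒  C = 546.30.

546.30°C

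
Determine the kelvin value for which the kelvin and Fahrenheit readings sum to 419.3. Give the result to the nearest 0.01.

Let K be the kelvin reading. The Fahrenheit reading is F = 1.8·K - 459.67.
Require K + F = 419.3: (2.8)·K - 459.67 = 419.3.
K = (419.3 + 459.67) / (2.8) = 313.92.

313.92 K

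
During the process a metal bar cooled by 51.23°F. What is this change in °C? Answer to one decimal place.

Only the scale ratio 5/9 matters for a change in temperature.
51.23 × 5/9 = 28.5.

28.5°C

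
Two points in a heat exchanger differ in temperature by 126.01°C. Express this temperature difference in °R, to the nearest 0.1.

226.8°R

Only the scale ratio 1.8 matters for a change in temperature.
126.01 × 1.8 = 226.8.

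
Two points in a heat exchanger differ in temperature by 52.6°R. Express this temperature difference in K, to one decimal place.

Only the scale ratio 5/9 matters for a change in temperature.
52.6 × 5/9 = 29.2.

29.2 K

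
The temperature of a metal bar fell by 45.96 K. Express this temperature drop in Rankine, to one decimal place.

82.7°R

Only the scale ratio 1.8 matters for a change in temperature.
45.96 × 1.8 = 82.7.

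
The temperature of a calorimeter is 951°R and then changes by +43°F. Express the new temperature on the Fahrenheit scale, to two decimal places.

534.33°F

Initial temperature in Celsius: (951 - 491.67) × 5/9 = 255.1833°C.
The 43°F change is an interval, so only the factor 5/9 applies: +43 × 5/9 = +23.8889°C.
Final Celsius temperature: 255.1833 + 23.8889 = 279.0722°C.
In Fahrenheit: 279.0722 × 1.8 + 32 = 534.33°F.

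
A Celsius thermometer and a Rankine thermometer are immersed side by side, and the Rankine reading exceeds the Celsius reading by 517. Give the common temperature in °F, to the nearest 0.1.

Let x be the Celsius reading; then the Rankine reading is 1.8·x + 491.67.
(1.8·x + 491.67) - x = 517  ⇒  (0.8)·x = 25.33  ⇒  x = 31.6625°C.
In Fahrenheit: 31.6625 × 1.8 + 32 = 89.0°F.

89.0°F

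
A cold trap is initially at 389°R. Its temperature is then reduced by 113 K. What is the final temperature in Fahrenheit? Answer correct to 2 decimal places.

-274.07°F

Initial temperature in Celsius: (389 - 491.67) × 5/9 = -57.0389°C.
The 113 K change is an interval; Kelvin and Celsius degrees are the same size, so ΔC = -113°C.
Final Celsius temperature: -57.0389 - 113.0000 = -170.0389°C.
In Fahrenheit: -170.0389 × 1.8 + 32 = -274.07°F.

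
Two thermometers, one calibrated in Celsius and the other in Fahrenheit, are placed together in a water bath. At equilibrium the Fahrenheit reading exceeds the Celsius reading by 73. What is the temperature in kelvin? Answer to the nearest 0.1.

Let x be the Celsius reading; then the Fahrenheit reading is 1.8·x + 32.
(1.8·x + 32) - x = 73  ⇒  (0.8)·x = 41  ⇒  x = 51.2500°C.
In kelvin: 51.2500 + 273.15 = 324.4 K.

324.4 K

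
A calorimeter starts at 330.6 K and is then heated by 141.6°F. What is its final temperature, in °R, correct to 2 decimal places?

Initial temperature in Celsius: 330.6 - 273.15 = 57.4500°C.
The 141.6°F change is an interval, so only the factor 5/9 applies: +141.6 × 5/9 = +78.6667°C.
Final Celsius temperature: 57.4500 + 78.6667 = 136.1167°C.
In Rankine: 136.1167 × 1.8 + 491.67 = 736.68°R.

736.68°R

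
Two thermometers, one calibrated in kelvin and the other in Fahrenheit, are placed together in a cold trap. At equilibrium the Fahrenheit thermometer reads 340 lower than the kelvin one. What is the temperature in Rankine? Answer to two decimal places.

269.26°R

Let x be the kelvin reading; then the Fahrenheit reading is 1.8·x - 459.67.
(1.8·x - 459.67) - x = -340  ⇒  (0.8)·x = 119.67  ⇒  x = 149.5875 K.
In Celsius: 149.5875 - 273.15 = -123.5625°C.
In Rankine: -123.5625 × 1.8 + 491.67 = 269.26°R.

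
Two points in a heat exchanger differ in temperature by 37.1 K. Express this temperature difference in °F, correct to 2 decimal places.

Only the scale ratio 1.8 matters for a change in temperature.
37.1 × 1.8 = 66.78.

66.78°F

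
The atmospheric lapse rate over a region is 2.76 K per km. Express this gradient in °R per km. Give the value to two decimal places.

4.97 °R/km

Since only a temperature interval is involved, the additive offset between the scales drops out.
A change of 1 K is a change of 1.8°R, so 2.76 × 1.8 = 4.97.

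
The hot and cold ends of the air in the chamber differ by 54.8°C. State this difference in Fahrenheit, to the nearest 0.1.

98.6°F

An interval of 1°C corresponds to 1.8°F.
54.8 × 1.8 = 98.6.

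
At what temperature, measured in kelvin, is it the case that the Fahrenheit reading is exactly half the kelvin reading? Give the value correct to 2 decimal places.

353.59 K

Let K be the kelvin reading. The Fahrenheit reading is F = 1.8·K - 459.67.
Require F = 0.5·K: 1.8·K - 459.67 = 0.5·K.
(1.3)·K = 459.67  ⇒  K = 353.59.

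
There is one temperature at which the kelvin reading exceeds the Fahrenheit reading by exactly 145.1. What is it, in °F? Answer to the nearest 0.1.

248.1°F

Let F be the Fahrenheit reading. The kelvin reading is K = 5/9·F + 255.372.
Require K - F = 145.1: (-4/9)·F + 255.372 = 145.1.
F = (145.1 - 255.372) / (-4/9) = 248.1.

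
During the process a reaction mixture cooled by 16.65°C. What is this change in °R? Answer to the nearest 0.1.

For a temperature interval the offset drops out; only the factor 1.8 applies.
16.65 × 1.8 = 30.0.

30.0°R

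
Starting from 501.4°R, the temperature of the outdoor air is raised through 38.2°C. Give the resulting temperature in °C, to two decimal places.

43.61°C

Initial temperature in Celsius: (501.4 - 491.67) × 5/9 = 5.4056°C.
Final Celsius temperature: 5.4056 + 38.2000 = 43.6056°C.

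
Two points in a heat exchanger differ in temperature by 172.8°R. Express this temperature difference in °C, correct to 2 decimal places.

96.00°C

For a temperature interval the offset drops out; only the factor 5/9 applies.
172.8 × 5/9 = 96.00.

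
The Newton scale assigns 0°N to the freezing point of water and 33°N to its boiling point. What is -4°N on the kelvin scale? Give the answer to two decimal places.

Linear interpolation between the fixed points: C = (-4 - 0) × 100 / (33 - 0) = -12.1212°C.
Then -12.1212 + 273.15 = 261.03 K.

261.03 K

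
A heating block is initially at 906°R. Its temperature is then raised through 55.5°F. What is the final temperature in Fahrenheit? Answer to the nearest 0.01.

Initial temperature in Celsius: (906 - 491.67) × 5/9 = 230.1833°C.
The 55.5°F change is an interval, so only the factor 5/9 applies: +55.5 × 5/9 = +30.8333°C.
Final Celsius temperature: 230.1833 + 30.8333 = 261.0167°C.
In Fahrenheit: 261.0167 × 1.8 + 32 = 501.83°F.

501.83°F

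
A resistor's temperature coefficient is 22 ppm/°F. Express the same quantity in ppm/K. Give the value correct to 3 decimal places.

39.600 ppm/K

Since only a temperature interval is involved, the additive offset between the scales drops out.
A change of 1 K is a change of 1.8°F, so per K the value is 22 × 1.8 = 39.600.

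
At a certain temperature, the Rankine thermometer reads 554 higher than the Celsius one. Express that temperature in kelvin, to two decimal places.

Let x be the Celsius reading; then the Rankine reading is 1.8·x + 491.67.
(1.8·x + 491.67) - x = 554  ⇒  (0.8)·x = 62.33  ⇒  x = 77.9125°C.
In kelvin: 77.9125 + 273.15 = 351.06 K.

351.06 K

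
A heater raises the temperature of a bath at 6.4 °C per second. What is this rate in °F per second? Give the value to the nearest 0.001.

The quantity depends on a temperature interval, so only the ratio of degree sizes applies; the offset between the scales is irrelevant.
A change of 1°C is a change of 1.8°F, so 6.4 × 1.8 = 11.520.

11.520 °F/second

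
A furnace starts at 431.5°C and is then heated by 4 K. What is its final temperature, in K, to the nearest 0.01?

708.65 K

The 4 K change is an interval; Kelvin and Celsius degrees are the same size, so ΔC = +4°C.
Final Celsius temperature: 431.5000 + 4.0000 = 435.5000°C.
In kelvin: 435.5000 + 273.15 = 708.65 K.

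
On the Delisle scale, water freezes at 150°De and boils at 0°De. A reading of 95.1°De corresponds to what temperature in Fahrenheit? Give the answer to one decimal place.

Linear interpolation between the fixed points: C = (95.1 - 150) × 100 / (0 - 150) = 36.6000°C.
Then 36.6000 × 1.8 + 32 = 97.9°F.

97.9°F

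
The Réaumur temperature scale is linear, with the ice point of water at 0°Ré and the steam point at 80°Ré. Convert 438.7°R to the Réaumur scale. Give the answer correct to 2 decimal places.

First in Celsius: (438.7 - 491.67) × 5/9 = -29.4278°C.
Linearly onto the Réaumur scale: 0 + (-29.4278 / 100) × (80 - 0) = -23.54°Ré.

-23.54°Ré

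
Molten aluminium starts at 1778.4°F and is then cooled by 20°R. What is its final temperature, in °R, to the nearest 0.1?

Initial temperature in Celsius: (1778.4 - 32) × 5/9 = 970.2222°C.
The 20°R change is an interval, so only the factor 5/9 applies: -20 × 5/9 = -11.1111°C.
Final Celsius temperature: 970.2222 - 11.1111 = 959.1111°C.
In Rankine: 959.1111 × 1.8 + 491.67 = 2218.1°R.

2218.1°R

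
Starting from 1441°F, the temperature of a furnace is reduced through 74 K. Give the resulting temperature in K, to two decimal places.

981.93 K

Initial temperature in Celsius: (1441 - 32) × 5/9 = 782.7778°C.
The 74 K change is an interval; Kelvin and Celsius degrees are the same size, so ΔC = -74°C.
Final Celsius temperature: 782.7778 - 74.0000 = 708.7778°C.
In kelvin: 708.7778 + 273.15 = 981.93 K.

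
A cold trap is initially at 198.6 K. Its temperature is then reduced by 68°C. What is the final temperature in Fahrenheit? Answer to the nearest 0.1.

-224.6°F

Initial temperature in Celsius: 198.6 - 273.15 = -74.5500°C.
Final Celsius temperature: -74.5500 - 68.0000 = -142.5500°C.
In Fahrenheit: -142.5500 × 1.8 + 32 = -224.6°F.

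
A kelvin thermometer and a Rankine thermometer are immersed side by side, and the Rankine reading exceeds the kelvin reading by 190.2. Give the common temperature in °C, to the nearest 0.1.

-35.4°C

Let x be the kelvin reading; then the Rankine reading is 1.8·x.
(1.8·x) - x = 190.2  ⇒  (0.8)·x = 190.2  ⇒  x = 237.7500 K.
In Celsius: 237.75 - 273.15 = -35.4°C.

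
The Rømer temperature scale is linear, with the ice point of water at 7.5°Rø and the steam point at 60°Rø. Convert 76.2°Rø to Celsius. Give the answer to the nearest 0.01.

Linear interpolation between the fixed points: C = (76.2 - 7.5) × 100 / (60 - 7.5) = 130.8571°C.

130.86°C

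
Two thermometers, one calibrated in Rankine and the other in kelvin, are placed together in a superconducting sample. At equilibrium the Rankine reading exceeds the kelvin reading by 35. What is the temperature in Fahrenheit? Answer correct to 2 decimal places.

Let x be the Rankine reading; then the kelvin reading is 5/9·x.
(5/9·x) - x = -35  ⇒  (-4/9)·x = -35  ⇒  x = 78.7500°R.
In Celsius: (78.75 - 491.67) × 5/9 = -229.4000°C.
In Fahrenheit: -229.4000 × 1.8 + 32 = -380.92°F.

-380.92°F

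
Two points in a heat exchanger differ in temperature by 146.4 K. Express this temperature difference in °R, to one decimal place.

For a temperature interval the offset drops out; only the factor 1.8 applies.
146.4 × 1.8 = 263.5.

263.5°R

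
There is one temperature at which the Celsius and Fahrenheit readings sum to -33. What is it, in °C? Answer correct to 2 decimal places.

-23.21°C

Let C be the Celsius reading. The Fahrenheit reading is F = 1.8·C + 32.
Require C + F = -33: (2.8)·C + 32 = -33.
C = (-33 - 32) / (2.8) = -23.21.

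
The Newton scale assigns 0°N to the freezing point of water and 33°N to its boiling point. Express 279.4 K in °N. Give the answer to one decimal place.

2.1°N

First in Celsius: 279.4 - 273.15 = 6.2500°C.
Linearly onto the Newton scale: 0 + (6.2500 / 100) × (33 - 0) = 2.1°N.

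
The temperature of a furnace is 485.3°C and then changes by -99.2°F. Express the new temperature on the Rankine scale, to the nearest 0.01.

The 99.2°F change is an interval, so only the factor 5/9 applies: -99.2 × 5/9 = -55.1111°C.
Final Celsius temperature: 485.3000 - 55.1111 = 430.1889°C.
In Rankine: 430.1889 × 1.8 + 491.67 = 1266.01°R.

1266.01°R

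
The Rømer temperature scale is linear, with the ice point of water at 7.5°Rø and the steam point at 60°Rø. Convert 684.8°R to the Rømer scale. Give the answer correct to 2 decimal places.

First in Celsius: (684.8 - 491.67) × 5/9 = 107.2944°C.
Linearly onto the Rømer scale: 7.5 + (107.2944 / 100) × (60 - 7.5) = 63.83°Rø.

63.83°Rø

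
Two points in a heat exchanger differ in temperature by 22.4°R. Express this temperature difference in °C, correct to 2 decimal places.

12.44°C

For a temperature interval the offset drops out; only the factor 5/9 applies.
22.4 × 5/9 = 12.44.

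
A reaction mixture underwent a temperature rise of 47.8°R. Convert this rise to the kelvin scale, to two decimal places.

26.56 K

An interval of 1°R corresponds to 5/9 K.
47.8 × 5/9 = 26.56.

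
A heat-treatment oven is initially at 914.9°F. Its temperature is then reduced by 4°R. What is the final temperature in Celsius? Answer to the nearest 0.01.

488.28°C

Initial temperature in Celsius: (914.9 - 32) × 5/9 = 490.5000°C.
The 4°R change is an interval, so only the factor 5/9 applies: -4 × 5/9 = -2.2222°C.
Final Celsius temperature: 490.5000 - 2.2222 = 488.2778°C.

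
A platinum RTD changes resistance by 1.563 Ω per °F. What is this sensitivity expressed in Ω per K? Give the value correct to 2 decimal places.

The quantity depends on a temperature interval, so only the ratio of degree sizes applies; the offset between the scales is irrelevant.
A change of 1 K is a change of 1.8°F, so per K the value is 1.563 × 1.8 = 2.81.

2.81 Ω per K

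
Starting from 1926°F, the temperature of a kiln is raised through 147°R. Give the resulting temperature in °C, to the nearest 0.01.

1133.89°C

Initial temperature in Celsius: (1926 - 32) × 5/9 = 1052.2222°C.
The 147°R change is an interval, so only the factor 5/9 applies: +147 × 5/9 = +81.6667°C.
Final Celsius temperature: 1052.2222 + 81.6667 = 1133.8889°C.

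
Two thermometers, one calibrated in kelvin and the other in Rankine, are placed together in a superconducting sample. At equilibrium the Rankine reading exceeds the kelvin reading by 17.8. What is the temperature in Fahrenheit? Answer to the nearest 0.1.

-419.6°F

Let x be the kelvin reading; then the Rankine reading is 1.8·x.
(1.8·x) - x = 17.8  ⇒  (0.8)·x = 17.8  ⇒  x = 22.2500 K.
In Celsius: 22.25 - 273.15 = -250.9000°C.
In Fahrenheit: -250.9000 × 1.8 + 32 = -419.6°F.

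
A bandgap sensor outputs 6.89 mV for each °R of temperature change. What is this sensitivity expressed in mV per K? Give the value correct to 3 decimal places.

12.402 mV per K

The quantity depends on a temperature interval, so only the ratio of degree sizes applies; the offset between the scales is irrelevant.
A change of 1 K is a change of 1.8°R, so per K the value is 6.89 × 1.8 = 12.402.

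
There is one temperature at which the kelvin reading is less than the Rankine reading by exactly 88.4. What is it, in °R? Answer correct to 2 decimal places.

198.90°R

Let R be the Rankine reading. The kelvin reading is K = 5/9·R.
Require K - R = -88.4: (-4/9)·R = -88.4.
R = (-88.4) / (-4/9) = 198.90.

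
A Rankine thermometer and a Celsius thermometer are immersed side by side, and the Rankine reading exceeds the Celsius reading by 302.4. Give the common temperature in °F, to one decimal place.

-393.9°F

Let x be the Rankine reading; then the Celsius reading is 5/9·x - 273.15.
(5/9·x - 273.15) - x = -302.4  ⇒  (-4/9)·x = -29.25  ⇒  x = 65.8125°R.
In Celsius: (65.8125 - 491.67) × 5/9 = -236.5875°C.
In Fahrenheit: -236.5875 × 1.8 + 32 = -393.9°F.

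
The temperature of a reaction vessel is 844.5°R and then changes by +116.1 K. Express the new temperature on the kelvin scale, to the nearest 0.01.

585.27 K

Initial temperature in Celsius: (844.5 - 491.67) × 5/9 = 196.0167°C.
The 116.1 K change is an interval; Kelvin and Celsius degrees are the same size, so ΔC = +116.1°C.
Final Celsius temperature: 196.0167 + 116.1000 = 312.1167°C.
In kelvin: 312.1167 + 273.15 = 585.27 K.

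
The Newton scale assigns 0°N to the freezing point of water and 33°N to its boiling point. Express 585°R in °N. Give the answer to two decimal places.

17.11°N

First in Celsius: (585 - 491.67) × 5/9 = 51.8500°C.
Linearly onto the Newton scale: 0 + (51.8500 / 100) × (33 - 0) = 17.11°N.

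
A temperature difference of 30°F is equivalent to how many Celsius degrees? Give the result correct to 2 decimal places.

16.67°C

An interval of 1°F corresponds to 5/9°C.
30 × 5/9 = 16.67.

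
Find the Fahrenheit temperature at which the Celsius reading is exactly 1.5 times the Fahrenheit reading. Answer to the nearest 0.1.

-18.8°F

Let F be the Fahrenheit reading. The Celsius reading is C = 5/9·F - 17.7778.
Require C = 1.5·F: 5/9·F - 17.7778 = 1.5·F.
(-17/18)·F = 17.7778  ⇒  F = -18.8.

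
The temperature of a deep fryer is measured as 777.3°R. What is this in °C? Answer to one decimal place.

In Celsius: (777.3 - 491.67) × 5/9 = 158.6833°C.

158.7°C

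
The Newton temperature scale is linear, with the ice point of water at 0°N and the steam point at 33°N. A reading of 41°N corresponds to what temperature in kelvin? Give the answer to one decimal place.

397.4 K

Linear interpolation between the fixed points: C = (41 - 0) × 100 / (33 - 0) = 124.2424°C.
Then 124.2424 + 273.15 = 397.4 K.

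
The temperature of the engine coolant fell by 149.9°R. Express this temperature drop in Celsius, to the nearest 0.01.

An interval of 1°R corresponds to 5/9°C.
149.9 × 5/9 = 83.28.

83.28°C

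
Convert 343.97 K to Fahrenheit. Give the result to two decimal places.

159.48°F

In Celsius: 343.97 - 273.15 = 70.8200°C.
In Fahrenheit: 70.8200 × 1.8 + 32 = 159.48°F.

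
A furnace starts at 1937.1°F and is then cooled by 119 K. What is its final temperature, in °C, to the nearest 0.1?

Initial temperature in Celsius: (1937.1 - 32) × 5/9 = 1058.3889°C.
The 119 K change is an interval; Kelvin and Celsius degrees are the same size, so ΔC = -119°C.
Final Celsius temperature: 1058.3889 - 119.0000 = 939.3889°C.

939.4°C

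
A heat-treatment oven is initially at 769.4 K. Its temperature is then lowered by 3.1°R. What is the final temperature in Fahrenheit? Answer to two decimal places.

Initial temperature in Celsius: 769.4 - 273.15 = 496.2500°C.
The 3.1°R change is an interval, so only the factor 5/9 applies: -3.1 × 5/9 = -1.7222°C.
Final Celsius temperature: 496.2500 - 1.7222 = 494.5278°C.
In Fahrenheit: 494.5278 × 1.8 + 32 = 922.15°F.

922.15°F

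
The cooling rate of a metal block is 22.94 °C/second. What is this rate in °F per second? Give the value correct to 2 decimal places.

Since only a temperature interval is involved, the additive offset between the scales drops out.
A change of 1°C is a change of 1.8°F, so 22.94 × 1.8 = 41.29.

41.29 °F/second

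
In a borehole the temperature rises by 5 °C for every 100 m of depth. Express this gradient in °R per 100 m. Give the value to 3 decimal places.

The quantity depends on a temperature interval, so only the ratio of degree sizes applies; the offset between the scales is irrelevant.
A change of 1°C is a change of 1.8°R, so 5 × 1.8 = 9.000.

9.000 °R/100 m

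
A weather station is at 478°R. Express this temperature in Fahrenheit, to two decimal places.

In Celsius: (478 - 491.67) × 5/9 = -7.5944°C.
In Fahrenheit: -7.5944 × 1.8 + 32 = 18.33°F.

18.33°F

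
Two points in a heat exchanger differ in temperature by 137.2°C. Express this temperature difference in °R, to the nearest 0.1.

Only the scale ratio 1.8 matters for a change in temperature.
137.2 × 1.8 = 247.0.

247.0°R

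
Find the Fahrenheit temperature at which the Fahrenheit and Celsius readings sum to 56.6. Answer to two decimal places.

Let F be the Fahrenheit reading. The Celsius reading is C = 5/9·F - 17.7778.
Require F + C = 56.6: (14/9)·F - 17.7778 = 56.6.
F = (56.6 + 17.7778) / (14/9) = 47.81.

47.81°F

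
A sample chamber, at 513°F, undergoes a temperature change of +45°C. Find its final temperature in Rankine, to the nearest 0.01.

Initial temperature in Celsius: (513 - 32) × 5/9 = 267.2222°C.
Final Celsius temperature: 267.2222 + 45.0000 = 312.2222°C.
In Rankine: 312.2222 × 1.8 + 491.67 = 1053.67°R.

1053.67°R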